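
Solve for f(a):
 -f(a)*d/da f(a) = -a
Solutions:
 f(a) = -sqrt(C1 + a^2)
 f(a) = sqrt(C1 + a^2)


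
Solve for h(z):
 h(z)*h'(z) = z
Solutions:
 h(z) = -sqrt(C1 + z^2)
 h(z) = sqrt(C1 + z^2)


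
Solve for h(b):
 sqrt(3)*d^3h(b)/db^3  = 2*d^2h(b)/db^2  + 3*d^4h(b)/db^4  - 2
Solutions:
 h(b) = C1 + C2*b + b^2/2 + (C3*sin(sqrt(21)*b/6) + C4*cos(sqrt(21)*b/6))*exp(sqrt(3)*b/6)


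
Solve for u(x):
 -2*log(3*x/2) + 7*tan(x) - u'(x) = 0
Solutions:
 u(x) = C1 - 2*x*log(x) - 2*x*log(3) + 2*x*log(2) + 2*x - 7*log(cos(x))


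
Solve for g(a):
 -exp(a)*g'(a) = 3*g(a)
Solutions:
 g(a) = C1*exp(3*exp(-a))


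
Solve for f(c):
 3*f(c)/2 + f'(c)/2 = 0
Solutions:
 f(c) = C1*exp(-3*c)


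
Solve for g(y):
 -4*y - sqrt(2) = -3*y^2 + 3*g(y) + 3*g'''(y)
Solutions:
 g(y) = C3*exp(-y) + y^2 - 4*y/3 + (C1*sin(sqrt(3)*y/2) + C2*cos(sqrt(3)*y/2))*exp(y/2) - sqrt(2)/3


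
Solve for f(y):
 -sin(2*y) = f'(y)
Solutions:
 f(y) = C1 + cos(2*y)/2


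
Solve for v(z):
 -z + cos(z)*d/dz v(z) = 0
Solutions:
 v(z) = C1 + Integral(z/cos(z), z)


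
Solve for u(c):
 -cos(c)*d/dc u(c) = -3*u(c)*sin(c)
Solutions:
 u(c) = C1/cos(c)^3


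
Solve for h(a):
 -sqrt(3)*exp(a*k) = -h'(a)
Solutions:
 h(a) = C1 + sqrt(3)*exp(a*k)/k


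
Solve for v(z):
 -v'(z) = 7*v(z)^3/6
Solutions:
 v(z) = -sqrt(3)*sqrt(-1/(C1 - 7*z))
 v(z) = sqrt(3)*sqrt(-1/(C1 - 7*z))


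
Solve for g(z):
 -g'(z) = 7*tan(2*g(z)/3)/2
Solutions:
 g(z) = -3*asin(C1*exp(-7*z/3))/2 + 3*pi/2
 g(z) = 3*asin(C1*exp(-7*z/3))/2


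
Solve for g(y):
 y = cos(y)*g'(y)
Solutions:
 g(y) = C1 + Integral(y/cos(y), y)


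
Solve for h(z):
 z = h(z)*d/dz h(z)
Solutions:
 h(z) = -sqrt(C1 + z^2)
 h(z) = sqrt(C1 + z^2)


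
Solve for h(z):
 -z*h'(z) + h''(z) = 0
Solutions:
 h(z) = C1 + C2*erfi(sqrt(2)*z/2)


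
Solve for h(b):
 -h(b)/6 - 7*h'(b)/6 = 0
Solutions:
 h(b) = C1*exp(-b/7)


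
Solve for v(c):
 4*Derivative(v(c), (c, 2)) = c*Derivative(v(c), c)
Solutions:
 v(c) = C1 + C2*erfi(sqrt(2)*c/4)


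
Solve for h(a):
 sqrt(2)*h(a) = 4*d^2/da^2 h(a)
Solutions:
 h(a) = C1*exp(-2^(1/4)*a/2) + C2*exp(2^(1/4)*a/2)


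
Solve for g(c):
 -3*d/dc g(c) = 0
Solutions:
 g(c) = C1


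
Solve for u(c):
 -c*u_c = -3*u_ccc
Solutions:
 u(c) = C1 + Integral(C2*airyai(3^(2/3)*c/3) + C3*airybi(3^(2/3)*c/3), c)


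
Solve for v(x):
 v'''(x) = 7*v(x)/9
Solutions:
 v(x) = C3*exp(21^(1/3)*x/3) + (C1*sin(3^(5/6)*7^(1/3)*x/6) + C2*cos(3^(5/6)*7^(1/3)*x/6))*exp(-21^(1/3)*x/6)


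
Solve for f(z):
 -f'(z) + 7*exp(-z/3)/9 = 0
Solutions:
 f(z) = C1 - 7*exp(-z/3)/3


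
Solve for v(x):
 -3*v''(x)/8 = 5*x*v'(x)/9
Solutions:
 v(x) = C1 + C2*erf(2*sqrt(15)*x/9)


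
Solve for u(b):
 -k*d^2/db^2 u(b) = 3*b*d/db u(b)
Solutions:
 u(b) = C1 + C2*sqrt(k)*erf(sqrt(6)*b*sqrt(1/k)/2)


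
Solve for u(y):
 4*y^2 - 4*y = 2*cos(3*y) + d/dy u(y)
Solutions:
 u(y) = C1 + 4*y^3/3 - 2*y^2 - 2*sin(3*y)/3


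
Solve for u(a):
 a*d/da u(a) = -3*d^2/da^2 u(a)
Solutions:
 u(a) = C1 + C2*erf(sqrt(6)*a/6)


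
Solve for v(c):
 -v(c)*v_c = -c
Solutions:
 v(c) = -sqrt(C1 + c^2)
 v(c) = sqrt(C1 + c^2)


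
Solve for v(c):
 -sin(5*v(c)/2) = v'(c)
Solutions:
 v(c) = -2*acos((-C1 - exp(5*c))/(C1 - exp(5*c)))/5 + 4*pi/5
 v(c) = 2*acos((-C1 - exp(5*c))/(C1 - exp(5*c)))/5


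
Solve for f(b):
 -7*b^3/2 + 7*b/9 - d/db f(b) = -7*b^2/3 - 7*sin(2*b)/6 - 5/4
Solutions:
 f(b) = C1 - 7*b^4/8 + 7*b^3/9 + 7*b^2/18 + 5*b/4 - 7*cos(2*b)/12


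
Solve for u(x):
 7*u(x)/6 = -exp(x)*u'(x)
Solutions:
 u(x) = C1*exp(7*exp(-x)/6)


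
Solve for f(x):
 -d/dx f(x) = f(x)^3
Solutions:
 f(x) = -sqrt(2)*sqrt(-1/(C1 - x))/2
 f(x) = sqrt(2)*sqrt(-1/(C1 - x))/2


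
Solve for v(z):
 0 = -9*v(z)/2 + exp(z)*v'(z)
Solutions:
 v(z) = C1*exp(-9*exp(-z)/2)


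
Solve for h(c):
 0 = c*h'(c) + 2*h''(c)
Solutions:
 h(c) = C1 + C2*erf(c/2)


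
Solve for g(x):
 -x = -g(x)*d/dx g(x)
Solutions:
 g(x) = -sqrt(C1 + x^2)
 g(x) = sqrt(C1 + x^2)


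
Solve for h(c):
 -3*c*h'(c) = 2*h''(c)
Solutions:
 h(c) = C1 + C2*erf(sqrt(3)*c/2)


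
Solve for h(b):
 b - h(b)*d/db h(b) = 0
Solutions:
 h(b) = -sqrt(C1 + b^2)
 h(b) = sqrt(C1 + b^2)


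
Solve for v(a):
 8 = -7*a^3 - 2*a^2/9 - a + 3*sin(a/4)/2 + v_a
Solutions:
 v(a) = C1 + 7*a^4/4 + 2*a^3/27 + a^2/2 + 8*a + 6*cos(a/4)


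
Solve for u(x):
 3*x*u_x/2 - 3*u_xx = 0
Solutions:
 u(x) = C1 + C2*erfi(x/2)


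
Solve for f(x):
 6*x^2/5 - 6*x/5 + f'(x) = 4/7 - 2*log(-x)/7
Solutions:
 f(x) = C1 - 2*x^3/5 + 3*x^2/5 - 2*x*log(-x)/7 + 6*x/7


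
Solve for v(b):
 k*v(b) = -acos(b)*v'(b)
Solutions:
 v(b) = C1*exp(-k*Integral(1/acos(b), b))


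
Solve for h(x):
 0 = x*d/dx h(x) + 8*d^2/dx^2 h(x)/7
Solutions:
 h(x) = C1 + C2*erf(sqrt(7)*x/4)


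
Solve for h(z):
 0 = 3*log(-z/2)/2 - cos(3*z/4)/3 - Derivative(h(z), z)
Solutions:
 h(z) = C1 + 3*z*log(-z)/2 - 3*z/2 - 3*z*log(2)/2 - 4*sin(3*z/4)/9


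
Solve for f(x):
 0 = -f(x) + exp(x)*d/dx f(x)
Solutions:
 f(x) = C1*exp(-exp(-x))


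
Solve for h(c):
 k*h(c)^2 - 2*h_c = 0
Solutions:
 h(c) = -2/(C1 + c*k)


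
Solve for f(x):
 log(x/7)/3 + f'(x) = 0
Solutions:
 f(x) = C1 - x*log(x)/3 + x/3 + x*log(7)/3


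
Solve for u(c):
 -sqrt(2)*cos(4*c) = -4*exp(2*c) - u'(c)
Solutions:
 u(c) = C1 - 2*exp(2*c) + sqrt(2)*sin(4*c)/4


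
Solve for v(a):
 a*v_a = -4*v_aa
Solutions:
 v(a) = C1 + C2*erf(sqrt(2)*a/4)


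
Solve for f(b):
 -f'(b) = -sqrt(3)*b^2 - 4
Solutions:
 f(b) = C1 + sqrt(3)*b^3/3 + 4*b


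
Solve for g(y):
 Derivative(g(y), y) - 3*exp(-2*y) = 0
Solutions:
 g(y) = C1 - 3*exp(-2*y)/2


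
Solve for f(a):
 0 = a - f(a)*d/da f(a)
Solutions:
 f(a) = -sqrt(C1 + a^2)
 f(a) = sqrt(C1 + a^2)


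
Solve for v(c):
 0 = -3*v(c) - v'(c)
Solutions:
 v(c) = C1*exp(-3*c)


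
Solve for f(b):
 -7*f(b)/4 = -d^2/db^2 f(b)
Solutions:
 f(b) = C1*exp(-sqrt(7)*b/2) + C2*exp(sqrt(7)*b/2)


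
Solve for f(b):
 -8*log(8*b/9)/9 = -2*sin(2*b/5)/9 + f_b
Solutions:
 f(b) = C1 - 8*b*log(b)/9 - 8*b*log(2)/3 + 8*b/9 + 16*b*log(3)/9 - 5*cos(2*b/5)/9


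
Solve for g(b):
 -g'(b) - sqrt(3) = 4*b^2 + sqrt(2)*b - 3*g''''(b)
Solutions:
 g(b) = C1 + C4*exp(3^(2/3)*b/3) - 4*b^3/3 - sqrt(2)*b^2/2 - sqrt(3)*b + (C2*sin(3^(1/6)*b/2) + C3*cos(3^(1/6)*b/2))*exp(-3^(2/3)*b/6)


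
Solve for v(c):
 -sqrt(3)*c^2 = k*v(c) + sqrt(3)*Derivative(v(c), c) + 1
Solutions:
 v(c) = C1*exp(-sqrt(3)*c*k/3) - sqrt(3)*c^2/k + 6*c/k^2 - 1/k - 6*sqrt(3)/k^3


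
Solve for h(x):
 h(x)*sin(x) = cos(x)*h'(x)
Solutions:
 h(x) = C1/cos(x)


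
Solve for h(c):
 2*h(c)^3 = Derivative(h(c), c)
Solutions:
 h(c) = -sqrt(2)*sqrt(-1/(C1 + 2*c))/2
 h(c) = sqrt(2)*sqrt(-1/(C1 + 2*c))/2


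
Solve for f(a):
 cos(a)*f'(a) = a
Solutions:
 f(a) = C1 + Integral(a/cos(a), a)


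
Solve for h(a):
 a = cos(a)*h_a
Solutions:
 h(a) = C1 + Integral(a/cos(a), a)


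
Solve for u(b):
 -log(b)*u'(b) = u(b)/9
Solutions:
 u(b) = C1*exp(-li(b)/9)


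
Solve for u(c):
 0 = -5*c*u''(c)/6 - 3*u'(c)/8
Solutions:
 u(c) = C1 + C2*c^(11/20)


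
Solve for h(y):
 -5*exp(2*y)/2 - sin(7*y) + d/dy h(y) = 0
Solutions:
 h(y) = C1 + 5*exp(2*y)/4 - cos(7*y)/7


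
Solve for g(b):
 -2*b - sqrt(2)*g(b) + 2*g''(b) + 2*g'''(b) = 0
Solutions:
 g(b) = C1*exp(-b*(2*2^(2/3)/(-4 + sqrt(-16 + (4 - 27*sqrt(2))^2) + 27*sqrt(2))^(1/3) + 4 + 2^(1/3)*(-4 + sqrt(-16 + (4 - 27*sqrt(2))^2) + 27*sqrt(2))^(1/3))/12)*sin(2^(1/3)*sqrt(3)*b*(-(-4 + sqrt(-16 + (4 - 27*sqrt(2))^2) + 27*sqrt(2))^(1/3) + 2*2^(1/3)/(-4 + sqrt(-16 + (4 - 27*sqrt(2))^2) + 27*sqrt(2))^(1/3))/12) + C2*exp(-b*(2*2^(2/3)/(-4 + sqrt(-16 + (4 - 27*sqrt(2))^2) + 27*sqrt(2))^(1/3) + 4 + 2^(1/3)*(-4 + sqrt(-16 + (4 - 27*sqrt(2))^2) + 27*sqrt(2))^(1/3))/12)*cos(2^(1/3)*sqrt(3)*b*(-(-4 + sqrt(-16 + (4 - 27*sqrt(2))^2) + 27*sqrt(2))^(1/3) + 2*2^(1/3)/(-4 + sqrt(-16 + (4 - 27*sqrt(2))^2) + 27*sqrt(2))^(1/3))/12) + C3*exp(b*(-2 + 2*2^(2/3)/(-4 + sqrt(-16 + (4 - 27*sqrt(2))^2) + 27*sqrt(2))^(1/3) + 2^(1/3)*(-4 + sqrt(-16 + (4 - 27*sqrt(2))^2) + 27*sqrt(2))^(1/3))/6) - sqrt(2)*b


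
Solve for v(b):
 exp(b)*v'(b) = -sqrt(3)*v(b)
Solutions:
 v(b) = C1*exp(sqrt(3)*exp(-b))


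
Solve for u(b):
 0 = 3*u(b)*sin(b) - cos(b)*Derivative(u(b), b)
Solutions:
 u(b) = C1/cos(b)^3


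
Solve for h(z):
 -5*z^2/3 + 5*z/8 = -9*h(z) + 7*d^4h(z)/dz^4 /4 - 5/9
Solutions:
 h(z) = C1*exp(-sqrt(6)*7^(3/4)*z/7) + C2*exp(sqrt(6)*7^(3/4)*z/7) + C3*sin(sqrt(6)*7^(3/4)*z/7) + C4*cos(sqrt(6)*7^(3/4)*z/7) + 5*z^2/27 - 5*z/72 - 5/81


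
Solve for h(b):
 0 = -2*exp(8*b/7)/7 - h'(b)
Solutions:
 h(b) = C1 - exp(8*b/7)/4


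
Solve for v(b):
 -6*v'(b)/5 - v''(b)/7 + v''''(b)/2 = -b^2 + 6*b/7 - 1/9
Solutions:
 v(b) = C1 + C2*exp(-b*(5*2^(2/3)*2205^(1/3)/(sqrt(1749279) + 1323)^(1/3) + 1050^(1/3)*(sqrt(1749279) + 1323)^(1/3))/210)*sin(3^(1/6)*b*(-3^(2/3)*350^(1/3)*(sqrt(1749279) + 1323)^(1/3) + 15*2^(2/3)*245^(1/3)/(sqrt(1749279) + 1323)^(1/3))/210) + C3*exp(-b*(5*2^(2/3)*2205^(1/3)/(sqrt(1749279) + 1323)^(1/3) + 1050^(1/3)*(sqrt(1749279) + 1323)^(1/3))/210)*cos(3^(1/6)*b*(-3^(2/3)*350^(1/3)*(sqrt(1749279) + 1323)^(1/3) + 15*2^(2/3)*245^(1/3)/(sqrt(1749279) + 1323)^(1/3))/210) + C4*exp(b*(5*2^(2/3)*2205^(1/3)/(sqrt(1749279) + 1323)^(1/3) + 1050^(1/3)*(sqrt(1749279) + 1323)^(1/3))/105) + 5*b^3/18 - 115*b^2/252 + 355*b/1764


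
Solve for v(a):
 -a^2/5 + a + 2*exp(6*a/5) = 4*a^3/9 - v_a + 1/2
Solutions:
 v(a) = C1 + a^4/9 + a^3/15 - a^2/2 + a/2 - 5*exp(6*a/5)/3


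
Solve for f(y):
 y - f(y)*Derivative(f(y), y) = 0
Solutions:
 f(y) = -sqrt(C1 + y^2)
 f(y) = sqrt(C1 + y^2)


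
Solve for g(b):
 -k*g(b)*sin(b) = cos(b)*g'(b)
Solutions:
 g(b) = C1*exp(k*log(cos(b)))


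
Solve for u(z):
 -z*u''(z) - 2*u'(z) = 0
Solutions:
 u(z) = C1 + C2/z


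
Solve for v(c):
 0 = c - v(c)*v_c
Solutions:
 v(c) = -sqrt(C1 + c^2)
 v(c) = sqrt(C1 + c^2)


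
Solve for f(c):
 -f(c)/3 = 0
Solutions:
 f(c) = 0


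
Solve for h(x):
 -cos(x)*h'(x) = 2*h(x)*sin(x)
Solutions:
 h(x) = C1*cos(x)^2


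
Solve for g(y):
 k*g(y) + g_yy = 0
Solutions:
 g(y) = C1*exp(-y*sqrt(-k)) + C2*exp(y*sqrt(-k))


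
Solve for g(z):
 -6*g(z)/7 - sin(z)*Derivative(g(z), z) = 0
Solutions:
 g(z) = C1*(cos(z) + 1)^(3/7)/(cos(z) - 1)^(3/7)


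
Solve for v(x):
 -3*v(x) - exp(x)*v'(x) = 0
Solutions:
 v(x) = C1*exp(3*exp(-x))


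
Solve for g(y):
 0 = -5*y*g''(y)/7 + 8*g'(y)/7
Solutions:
 g(y) = C1 + C2*y^(13/5)


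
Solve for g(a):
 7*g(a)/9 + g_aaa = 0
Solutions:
 g(a) = C3*exp(-21^(1/3)*a/3) + (C1*sin(3^(5/6)*7^(1/3)*a/6) + C2*cos(3^(5/6)*7^(1/3)*a/6))*exp(21^(1/3)*a/6)


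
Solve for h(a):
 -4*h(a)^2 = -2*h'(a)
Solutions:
 h(a) = -1/(C1 + 2*a)


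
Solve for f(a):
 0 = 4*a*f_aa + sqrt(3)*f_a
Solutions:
 f(a) = C1 + C2*a^(1 - sqrt(3)/4)


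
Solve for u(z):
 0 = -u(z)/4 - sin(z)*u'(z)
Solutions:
 u(z) = C1*(cos(z) + 1)^(1/8)/(cos(z) - 1)^(1/8)


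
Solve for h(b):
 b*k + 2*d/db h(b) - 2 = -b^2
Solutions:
 h(b) = C1 - b^3/6 - b^2*k/4 + b


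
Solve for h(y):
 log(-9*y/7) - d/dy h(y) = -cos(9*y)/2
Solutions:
 h(y) = C1 + y*log(-y) - y*log(7) - y + 2*y*log(3) + sin(9*y)/18


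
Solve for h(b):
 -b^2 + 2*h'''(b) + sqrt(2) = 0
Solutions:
 h(b) = C1 + C2*b + C3*b^2 + b^5/120 - sqrt(2)*b^3/12


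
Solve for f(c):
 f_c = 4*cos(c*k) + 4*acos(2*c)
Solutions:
 f(c) = C1 + 4*c*acos(2*c) - 2*sqrt(1 - 4*c^2) + 4*Piecewise((sin(c*k)/k, Ne(k, 0)), (c, True))


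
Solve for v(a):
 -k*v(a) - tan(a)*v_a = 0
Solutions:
 v(a) = C1*exp(-k*log(sin(a)))


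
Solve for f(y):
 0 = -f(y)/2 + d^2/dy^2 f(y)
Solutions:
 f(y) = C1*exp(-sqrt(2)*y/2) + C2*exp(sqrt(2)*y/2)


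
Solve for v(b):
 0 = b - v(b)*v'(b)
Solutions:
 v(b) = -sqrt(C1 + b^2)
 v(b) = sqrt(C1 + b^2)


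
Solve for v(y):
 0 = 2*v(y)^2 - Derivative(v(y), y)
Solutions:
 v(y) = -1/(C1 + 2*y)


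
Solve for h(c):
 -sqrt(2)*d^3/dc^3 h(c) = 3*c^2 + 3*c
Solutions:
 h(c) = C1 + C2*c + C3*c^2 - sqrt(2)*c^5/40 - sqrt(2)*c^4/16


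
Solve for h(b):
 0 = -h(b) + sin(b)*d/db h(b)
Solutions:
 h(b) = C1*sqrt(cos(b) - 1)/sqrt(cos(b) + 1)


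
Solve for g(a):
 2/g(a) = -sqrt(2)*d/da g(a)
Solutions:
 g(a) = -sqrt(C1 - 2*sqrt(2)*a)
 g(a) = sqrt(C1 - 2*sqrt(2)*a)


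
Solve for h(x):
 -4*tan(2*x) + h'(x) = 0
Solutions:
 h(x) = C1 - 2*log(cos(2*x))


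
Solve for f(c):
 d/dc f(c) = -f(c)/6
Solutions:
 f(c) = C1*exp(-c/6)


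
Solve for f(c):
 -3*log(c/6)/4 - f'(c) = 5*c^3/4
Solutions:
 f(c) = C1 - 5*c^4/16 - 3*c*log(c)/4 + 3*c/4 + 3*c*log(6)/4


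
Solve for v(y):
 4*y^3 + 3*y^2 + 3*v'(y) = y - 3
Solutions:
 v(y) = C1 - y^4/3 - y^3/3 + y^2/6 - y


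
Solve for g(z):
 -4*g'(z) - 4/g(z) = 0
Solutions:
 g(z) = -sqrt(C1 - 2*z)
 g(z) = sqrt(C1 - 2*z)


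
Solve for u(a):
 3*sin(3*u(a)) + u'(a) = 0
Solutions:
 u(a) = -acos((-C1 - exp(18*a))/(C1 - exp(18*a)))/3 + 2*pi/3
 u(a) = acos((-C1 - exp(18*a))/(C1 - exp(18*a)))/3


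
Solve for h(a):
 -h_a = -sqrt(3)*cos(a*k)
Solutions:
 h(a) = C1 + sqrt(3)*sin(a*k)/k


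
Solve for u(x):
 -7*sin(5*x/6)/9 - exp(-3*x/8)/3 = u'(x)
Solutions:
 u(x) = C1 + 14*cos(5*x/6)/15 + 8*exp(-3*x/8)/9


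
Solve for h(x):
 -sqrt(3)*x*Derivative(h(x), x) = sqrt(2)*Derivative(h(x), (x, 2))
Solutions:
 h(x) = C1 + C2*erf(6^(1/4)*x/2)


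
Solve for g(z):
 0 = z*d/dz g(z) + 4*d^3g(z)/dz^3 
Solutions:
 g(z) = C1 + Integral(C2*airyai(-2^(1/3)*z/2) + C3*airybi(-2^(1/3)*z/2), z)


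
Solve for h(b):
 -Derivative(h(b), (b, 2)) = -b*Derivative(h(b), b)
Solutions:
 h(b) = C1 + C2*erfi(sqrt(2)*b/2)


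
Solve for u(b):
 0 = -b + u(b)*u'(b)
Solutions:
 u(b) = -sqrt(C1 + b^2)
 u(b) = sqrt(C1 + b^2)


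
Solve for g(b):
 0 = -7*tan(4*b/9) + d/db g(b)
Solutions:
 g(b) = C1 - 63*log(cos(4*b/9))/4


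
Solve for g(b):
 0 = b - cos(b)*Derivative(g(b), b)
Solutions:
 g(b) = C1 + Integral(b/cos(b), b)


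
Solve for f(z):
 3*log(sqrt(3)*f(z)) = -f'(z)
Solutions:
 2*Integral(1/(2*log(_y) + log(3)), (_y, f(z)))/3 = C1 - z


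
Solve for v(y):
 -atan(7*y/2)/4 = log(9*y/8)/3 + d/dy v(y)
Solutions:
 v(y) = C1 - y*log(y)/3 - y*atan(7*y/2)/4 - 2*y*log(3)/3 + y/3 + y*log(2) + log(49*y^2 + 4)/28


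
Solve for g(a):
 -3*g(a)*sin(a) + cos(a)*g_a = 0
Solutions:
 g(a) = C1/cos(a)^3


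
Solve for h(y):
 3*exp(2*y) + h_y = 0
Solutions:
 h(y) = C1 - 3*exp(2*y)/2


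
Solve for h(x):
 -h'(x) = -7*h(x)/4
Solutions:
 h(x) = C1*exp(7*x/4)


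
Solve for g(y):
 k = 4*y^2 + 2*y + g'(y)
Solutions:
 g(y) = C1 + k*y - 4*y^3/3 - y^2


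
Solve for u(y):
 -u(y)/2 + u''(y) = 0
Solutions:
 u(y) = C1*exp(-sqrt(2)*y/2) + C2*exp(sqrt(2)*y/2)


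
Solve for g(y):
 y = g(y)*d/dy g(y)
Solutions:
 g(y) = -sqrt(C1 + y^2)
 g(y) = sqrt(C1 + y^2)


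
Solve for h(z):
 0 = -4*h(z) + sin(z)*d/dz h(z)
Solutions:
 h(z) = C1*(cos(z)^2 - 2*cos(z) + 1)/(cos(z)^2 + 2*cos(z) + 1)


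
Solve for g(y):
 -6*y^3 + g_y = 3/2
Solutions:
 g(y) = C1 + 3*y^4/2 + 3*y/2


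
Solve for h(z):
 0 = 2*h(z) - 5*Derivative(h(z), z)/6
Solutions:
 h(z) = C1*exp(12*z/5)


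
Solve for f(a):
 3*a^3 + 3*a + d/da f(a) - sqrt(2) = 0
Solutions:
 f(a) = C1 - 3*a^4/4 - 3*a^2/2 + sqrt(2)*a


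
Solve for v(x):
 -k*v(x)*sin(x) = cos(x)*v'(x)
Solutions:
 v(x) = C1*exp(k*log(cos(x)))


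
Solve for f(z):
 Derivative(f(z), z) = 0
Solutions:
 f(z) = C1


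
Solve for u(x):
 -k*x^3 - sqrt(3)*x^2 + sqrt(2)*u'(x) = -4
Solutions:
 u(x) = C1 + sqrt(2)*k*x^4/8 + sqrt(6)*x^3/6 - 2*sqrt(2)*x


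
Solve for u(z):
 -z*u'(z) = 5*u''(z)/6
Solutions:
 u(z) = C1 + C2*erf(sqrt(15)*z/5)


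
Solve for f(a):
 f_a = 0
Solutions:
 f(a) = C1


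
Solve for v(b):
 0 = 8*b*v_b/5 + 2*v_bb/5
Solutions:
 v(b) = C1 + C2*erf(sqrt(2)*b)


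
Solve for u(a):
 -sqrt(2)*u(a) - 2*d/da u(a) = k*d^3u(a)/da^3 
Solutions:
 u(a) = C1*exp(2^(1/3)*a*(6^(1/3)*(sqrt(6)*sqrt((27 + 16/k)/k^2) + 9*sqrt(2)/k)^(1/3)/12 - 2^(1/3)*3^(5/6)*I*(sqrt(6)*sqrt((27 + 16/k)/k^2) + 9*sqrt(2)/k)^(1/3)/12 + 4/(k*(-3^(1/3) + 3^(5/6)*I)*(sqrt(6)*sqrt((27 + 16/k)/k^2) + 9*sqrt(2)/k)^(1/3)))) + C2*exp(2^(1/3)*a*(6^(1/3)*(sqrt(6)*sqrt((27 + 16/k)/k^2) + 9*sqrt(2)/k)^(1/3)/12 + 2^(1/3)*3^(5/6)*I*(sqrt(6)*sqrt((27 + 16/k)/k^2) + 9*sqrt(2)/k)^(1/3)/12 - 4/(k*(3^(1/3) + 3^(5/6)*I)*(sqrt(6)*sqrt((27 + 16/k)/k^2) + 9*sqrt(2)/k)^(1/3)))) + C3*exp(6^(1/3)*a*(-2^(1/3)*(sqrt(6)*sqrt((27 + 16/k)/k^2) + 9*sqrt(2)/k)^(1/3) + 4*3^(1/3)/(k*(sqrt(6)*sqrt((27 + 16/k)/k^2) + 9*sqrt(2)/k)^(1/3)))/6)


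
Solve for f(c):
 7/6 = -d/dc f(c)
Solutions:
 f(c) = C1 - 7*c/6


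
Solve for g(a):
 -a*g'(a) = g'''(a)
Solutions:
 g(a) = C1 + Integral(C2*airyai(-a) + C3*airybi(-a), a)


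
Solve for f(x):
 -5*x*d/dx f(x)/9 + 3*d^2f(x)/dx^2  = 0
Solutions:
 f(x) = C1 + C2*erfi(sqrt(30)*x/18)


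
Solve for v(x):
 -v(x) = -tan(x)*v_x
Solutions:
 v(x) = C1*sin(x)


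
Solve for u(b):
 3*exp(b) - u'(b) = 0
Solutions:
 u(b) = C1 + 3*exp(b)


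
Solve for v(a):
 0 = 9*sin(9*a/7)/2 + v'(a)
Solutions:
 v(a) = C1 + 7*cos(9*a/7)/2


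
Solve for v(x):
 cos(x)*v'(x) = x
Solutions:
 v(x) = C1 + Integral(x/cos(x), x)


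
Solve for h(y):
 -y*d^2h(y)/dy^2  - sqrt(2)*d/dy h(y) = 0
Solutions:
 h(y) = C1 + C2*y^(1 - sqrt(2))


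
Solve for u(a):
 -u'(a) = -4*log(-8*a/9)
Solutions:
 u(a) = C1 + 4*a*log(-a) + 4*a*(-2*log(3) - 1 + 3*log(2))


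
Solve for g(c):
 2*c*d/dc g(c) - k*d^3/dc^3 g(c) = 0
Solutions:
 g(c) = C1 + Integral(C2*airyai(2^(1/3)*c*(1/k)^(1/3)) + C3*airybi(2^(1/3)*c*(1/k)^(1/3)), c)


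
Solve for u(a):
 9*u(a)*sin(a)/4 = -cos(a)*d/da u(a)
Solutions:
 u(a) = C1*cos(a)^(9/4)


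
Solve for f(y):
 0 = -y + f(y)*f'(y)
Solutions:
 f(y) = -sqrt(C1 + y^2)
 f(y) = sqrt(C1 + y^2)


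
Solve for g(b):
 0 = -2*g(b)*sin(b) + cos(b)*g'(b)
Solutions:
 g(b) = C1/cos(b)^2


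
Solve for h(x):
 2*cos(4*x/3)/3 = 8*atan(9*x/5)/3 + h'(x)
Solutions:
 h(x) = C1 - 8*x*atan(9*x/5)/3 + 20*log(81*x^2 + 25)/27 + sin(4*x/3)/2


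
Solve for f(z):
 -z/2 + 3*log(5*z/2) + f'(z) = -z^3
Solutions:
 f(z) = C1 - z^4/4 + z^2/4 - 3*z*log(z) - 3*z*log(5) + 3*z*log(2) + 3*z


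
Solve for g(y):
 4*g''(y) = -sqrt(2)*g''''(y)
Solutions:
 g(y) = C1 + C2*y + C3*sin(2^(3/4)*y) + C4*cos(2^(3/4)*y)


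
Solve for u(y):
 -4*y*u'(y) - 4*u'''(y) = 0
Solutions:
 u(y) = C1 + Integral(C2*airyai(-y) + C3*airybi(-y), y)


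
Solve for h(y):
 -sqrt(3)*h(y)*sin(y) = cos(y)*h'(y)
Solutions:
 h(y) = C1*cos(y)^(sqrt(3))


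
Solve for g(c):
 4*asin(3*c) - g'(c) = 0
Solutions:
 g(c) = C1 + 4*c*asin(3*c) + 4*sqrt(1 - 9*c^2)/3


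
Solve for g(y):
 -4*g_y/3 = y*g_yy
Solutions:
 g(y) = C1 + C2/y^(1/3)


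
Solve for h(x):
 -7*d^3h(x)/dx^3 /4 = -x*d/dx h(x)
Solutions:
 h(x) = C1 + Integral(C2*airyai(14^(2/3)*x/7) + C3*airybi(14^(2/3)*x/7), x)


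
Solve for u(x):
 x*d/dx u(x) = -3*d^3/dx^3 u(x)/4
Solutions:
 u(x) = C1 + Integral(C2*airyai(-6^(2/3)*x/3) + C3*airybi(-6^(2/3)*x/3), x)


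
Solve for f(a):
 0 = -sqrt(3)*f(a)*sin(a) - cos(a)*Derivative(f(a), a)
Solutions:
 f(a) = C1*cos(a)^(sqrt(3))


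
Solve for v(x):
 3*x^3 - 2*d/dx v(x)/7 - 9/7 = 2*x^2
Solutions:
 v(x) = C1 + 21*x^4/8 - 7*x^3/3 - 9*x/2


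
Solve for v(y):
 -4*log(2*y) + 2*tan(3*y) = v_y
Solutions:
 v(y) = C1 - 4*y*log(y) - 4*y*log(2) + 4*y - 2*log(cos(3*y))/3


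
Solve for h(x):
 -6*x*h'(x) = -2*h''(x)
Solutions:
 h(x) = C1 + C2*erfi(sqrt(6)*x/2)


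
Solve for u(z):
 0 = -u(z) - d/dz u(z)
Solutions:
 u(z) = C1*exp(-z)


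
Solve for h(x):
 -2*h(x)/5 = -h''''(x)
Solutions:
 h(x) = C1*exp(-2^(1/4)*5^(3/4)*x/5) + C2*exp(2^(1/4)*5^(3/4)*x/5) + C3*sin(2^(1/4)*5^(3/4)*x/5) + C4*cos(2^(1/4)*5^(3/4)*x/5)


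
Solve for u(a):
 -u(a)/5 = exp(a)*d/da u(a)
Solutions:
 u(a) = C1*exp(exp(-a)/5)


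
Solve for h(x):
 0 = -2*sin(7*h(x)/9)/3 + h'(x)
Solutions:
 -2*x/3 + 9*log(cos(7*h(x)/9) - 1)/14 - 9*log(cos(7*h(x)/9) + 1)/14 = C1


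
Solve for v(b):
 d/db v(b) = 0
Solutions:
 v(b) = C1


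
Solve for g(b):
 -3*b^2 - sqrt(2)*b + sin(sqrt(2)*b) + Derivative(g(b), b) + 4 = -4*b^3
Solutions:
 g(b) = C1 - b^4 + b^3 + sqrt(2)*b^2/2 - 4*b + sqrt(2)*cos(sqrt(2)*b)/2


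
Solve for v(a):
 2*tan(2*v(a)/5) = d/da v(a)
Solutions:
 v(a) = -5*asin(C1*exp(4*a/5))/2 + 5*pi/2
 v(a) = 5*asin(C1*exp(4*a/5))/2


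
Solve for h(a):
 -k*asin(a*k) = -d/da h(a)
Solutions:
 h(a) = C1 + k*Piecewise((a*asin(a*k) + sqrt(-a^2*k^2 + 1)/k, Ne(k, 0)), (0, True))


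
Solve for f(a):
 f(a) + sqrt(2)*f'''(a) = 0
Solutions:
 f(a) = C3*exp(-2^(5/6)*a/2) + (C1*sin(2^(5/6)*sqrt(3)*a/4) + C2*cos(2^(5/6)*sqrt(3)*a/4))*exp(2^(5/6)*a/4)


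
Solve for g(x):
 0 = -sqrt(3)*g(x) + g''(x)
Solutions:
 g(x) = C1*exp(-3^(1/4)*x) + C2*exp(3^(1/4)*x)


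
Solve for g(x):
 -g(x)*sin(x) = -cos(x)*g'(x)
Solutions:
 g(x) = C1/cos(x)


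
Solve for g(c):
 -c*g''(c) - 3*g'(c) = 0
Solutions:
 g(c) = C1 + C2/c^2


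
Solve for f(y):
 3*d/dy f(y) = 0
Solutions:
 f(y) = C1


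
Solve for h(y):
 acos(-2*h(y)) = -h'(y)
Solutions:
 Integral(1/acos(-2*_y), (_y, h(y))) = C1 - y


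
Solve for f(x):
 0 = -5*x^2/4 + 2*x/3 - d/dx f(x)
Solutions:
 f(x) = C1 - 5*x^3/12 + x^2/3


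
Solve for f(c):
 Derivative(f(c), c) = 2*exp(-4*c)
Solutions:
 f(c) = C1 - exp(-4*c)/2


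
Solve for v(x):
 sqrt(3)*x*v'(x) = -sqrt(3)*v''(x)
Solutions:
 v(x) = C1 + C2*erf(sqrt(2)*x/2)


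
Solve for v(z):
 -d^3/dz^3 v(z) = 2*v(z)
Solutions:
 v(z) = C3*exp(-2^(1/3)*z) + (C1*sin(2^(1/3)*sqrt(3)*z/2) + C2*cos(2^(1/3)*sqrt(3)*z/2))*exp(2^(1/3)*z/2)


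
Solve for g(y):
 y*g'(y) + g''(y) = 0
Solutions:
 g(y) = C1 + C2*erf(sqrt(2)*y/2)


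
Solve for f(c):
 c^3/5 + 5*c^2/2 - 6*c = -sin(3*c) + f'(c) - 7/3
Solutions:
 f(c) = C1 + c^4/20 + 5*c^3/6 - 3*c^2 + 7*c/3 - cos(3*c)/3


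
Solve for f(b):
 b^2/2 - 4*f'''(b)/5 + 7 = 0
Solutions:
 f(b) = C1 + C2*b + C3*b^2 + b^5/96 + 35*b^3/24


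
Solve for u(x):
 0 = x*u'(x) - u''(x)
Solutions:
 u(x) = C1 + C2*erfi(sqrt(2)*x/2)


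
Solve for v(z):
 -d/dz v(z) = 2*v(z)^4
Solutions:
 v(z) = (-3^(2/3) - 3*3^(1/6)*I)*(1/(C1 + 2*z))^(1/3)/6
 v(z) = (-3^(2/3) + 3*3^(1/6)*I)*(1/(C1 + 2*z))^(1/3)/6
 v(z) = (1/(C1 + 6*z))^(1/3)


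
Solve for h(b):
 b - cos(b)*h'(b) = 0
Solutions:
 h(b) = C1 + Integral(b/cos(b), b)


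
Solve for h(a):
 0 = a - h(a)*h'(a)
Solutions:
 h(a) = -sqrt(C1 + a^2)
 h(a) = sqrt(C1 + a^2)


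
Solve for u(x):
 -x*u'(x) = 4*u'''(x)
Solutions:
 u(x) = C1 + Integral(C2*airyai(-2^(1/3)*x/2) + C3*airybi(-2^(1/3)*x/2), x)


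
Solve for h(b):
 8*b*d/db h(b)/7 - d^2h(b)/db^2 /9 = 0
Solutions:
 h(b) = C1 + C2*erfi(6*sqrt(7)*b/7)


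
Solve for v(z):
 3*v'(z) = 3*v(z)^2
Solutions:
 v(z) = -1/(C1 + z)


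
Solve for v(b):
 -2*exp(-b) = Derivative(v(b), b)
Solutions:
 v(b) = C1 + 2*exp(-b)


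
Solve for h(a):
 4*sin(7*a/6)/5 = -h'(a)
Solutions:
 h(a) = C1 + 24*cos(7*a/6)/35


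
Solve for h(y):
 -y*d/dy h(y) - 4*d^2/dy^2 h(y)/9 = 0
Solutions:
 h(y) = C1 + C2*erf(3*sqrt(2)*y/4)


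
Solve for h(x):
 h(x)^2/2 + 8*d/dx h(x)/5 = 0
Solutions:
 h(x) = 16/(C1 + 5*x)


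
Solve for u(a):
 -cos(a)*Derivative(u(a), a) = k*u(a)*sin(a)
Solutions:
 u(a) = C1*exp(k*log(cos(a)))


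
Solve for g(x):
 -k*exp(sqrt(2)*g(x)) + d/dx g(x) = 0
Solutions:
 g(x) = sqrt(2)*(2*log(-1/(C1 + k*x)) - log(2))/4


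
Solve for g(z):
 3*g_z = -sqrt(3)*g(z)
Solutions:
 g(z) = C1*exp(-sqrt(3)*z/3)


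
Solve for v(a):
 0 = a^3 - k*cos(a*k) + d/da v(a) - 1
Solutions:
 v(a) = C1 - a^4/4 + a + sin(a*k)


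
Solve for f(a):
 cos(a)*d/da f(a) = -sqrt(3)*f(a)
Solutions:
 f(a) = C1*(sin(a) - 1)^(sqrt(3)/2)/(sin(a) + 1)^(sqrt(3)/2)


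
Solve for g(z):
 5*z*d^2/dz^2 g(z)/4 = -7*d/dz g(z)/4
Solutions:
 g(z) = C1 + C2/z^(2/5)


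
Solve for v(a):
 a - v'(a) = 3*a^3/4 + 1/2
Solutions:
 v(a) = C1 - 3*a^4/16 + a^2/2 - a/2


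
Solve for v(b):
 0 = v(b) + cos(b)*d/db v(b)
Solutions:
 v(b) = C1*sqrt(sin(b) - 1)/sqrt(sin(b) + 1)


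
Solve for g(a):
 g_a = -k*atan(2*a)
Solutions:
 g(a) = C1 - k*(a*atan(2*a) - log(4*a^2 + 1)/4)


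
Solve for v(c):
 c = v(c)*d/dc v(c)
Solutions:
 v(c) = -sqrt(C1 + c^2)
 v(c) = sqrt(C1 + c^2)


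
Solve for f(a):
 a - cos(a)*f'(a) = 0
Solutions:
 f(a) = C1 + Integral(a/cos(a), a)


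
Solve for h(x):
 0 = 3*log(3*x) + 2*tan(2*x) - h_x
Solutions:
 h(x) = C1 + 3*x*log(x) - 3*x + 3*x*log(3) - log(cos(2*x))


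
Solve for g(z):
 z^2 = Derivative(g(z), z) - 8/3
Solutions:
 g(z) = C1 + z^3/3 + 8*z/3


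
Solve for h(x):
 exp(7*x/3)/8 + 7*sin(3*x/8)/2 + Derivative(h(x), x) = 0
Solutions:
 h(x) = C1 - 3*exp(7*x/3)/56 + 28*cos(3*x/8)/3


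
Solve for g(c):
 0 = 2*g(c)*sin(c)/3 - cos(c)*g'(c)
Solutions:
 g(c) = C1/cos(c)^(2/3)


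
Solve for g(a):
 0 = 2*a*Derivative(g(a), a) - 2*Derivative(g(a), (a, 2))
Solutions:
 g(a) = C1 + C2*erfi(sqrt(2)*a/2)


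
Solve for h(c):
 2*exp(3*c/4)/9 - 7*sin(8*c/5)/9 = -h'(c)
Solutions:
 h(c) = C1 - 8*exp(3*c/4)/27 - 35*cos(8*c/5)/72


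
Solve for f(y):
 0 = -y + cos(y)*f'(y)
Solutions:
 f(y) = C1 + Integral(y/cos(y), y)


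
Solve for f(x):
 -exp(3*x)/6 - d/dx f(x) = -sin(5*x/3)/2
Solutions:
 f(x) = C1 - exp(3*x)/18 - 3*cos(5*x/3)/10


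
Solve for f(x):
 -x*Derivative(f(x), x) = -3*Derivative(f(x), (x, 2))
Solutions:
 f(x) = C1 + C2*erfi(sqrt(6)*x/6)


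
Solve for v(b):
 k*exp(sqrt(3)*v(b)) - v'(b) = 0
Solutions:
 v(b) = sqrt(3)*(2*log(-1/(C1 + b*k)) - log(3))/6


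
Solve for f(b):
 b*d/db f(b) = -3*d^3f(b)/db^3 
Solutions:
 f(b) = C1 + Integral(C2*airyai(-3^(2/3)*b/3) + C3*airybi(-3^(2/3)*b/3), b)


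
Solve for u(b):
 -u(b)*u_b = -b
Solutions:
 u(b) = -sqrt(C1 + b^2)
 u(b) = sqrt(C1 + b^2)


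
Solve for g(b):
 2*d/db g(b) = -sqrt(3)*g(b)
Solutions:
 g(b) = C1*exp(-sqrt(3)*b/2)


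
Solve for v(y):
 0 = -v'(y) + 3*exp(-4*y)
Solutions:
 v(y) = C1 - 3*exp(-4*y)/4


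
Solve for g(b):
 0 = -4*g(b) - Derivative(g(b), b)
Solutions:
 g(b) = C1*exp(-4*b)


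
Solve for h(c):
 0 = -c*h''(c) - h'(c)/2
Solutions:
 h(c) = C1 + C2*sqrt(c)


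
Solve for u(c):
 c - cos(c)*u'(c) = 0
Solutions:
 u(c) = C1 + Integral(c/cos(c), c)


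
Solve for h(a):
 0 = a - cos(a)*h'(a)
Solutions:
 h(a) = C1 + Integral(a/cos(a), a)


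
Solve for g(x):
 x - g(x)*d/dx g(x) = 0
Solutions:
 g(x) = -sqrt(C1 + x^2)
 g(x) = sqrt(C1 + x^2)


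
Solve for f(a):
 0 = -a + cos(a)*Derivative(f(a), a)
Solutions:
 f(a) = C1 + Integral(a/cos(a), a)


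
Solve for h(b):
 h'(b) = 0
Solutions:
 h(b) = C1


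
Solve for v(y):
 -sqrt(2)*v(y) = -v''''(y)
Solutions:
 v(y) = C1*exp(-2^(1/8)*y) + C2*exp(2^(1/8)*y) + C3*sin(2^(1/8)*y) + C4*cos(2^(1/8)*y)


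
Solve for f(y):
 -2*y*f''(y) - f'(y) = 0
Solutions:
 f(y) = C1 + C2*sqrt(y)


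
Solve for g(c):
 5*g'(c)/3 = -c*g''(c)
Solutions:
 g(c) = C1 + C2/c^(2/3)


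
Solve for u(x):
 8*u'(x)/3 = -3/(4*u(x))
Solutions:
 u(x) = -sqrt(C1 - 9*x)/4
 u(x) = sqrt(C1 - 9*x)/4


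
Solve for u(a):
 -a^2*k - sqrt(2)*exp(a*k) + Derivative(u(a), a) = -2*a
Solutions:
 u(a) = C1 + a^3*k/3 - a^2 + sqrt(2)*exp(a*k)/k


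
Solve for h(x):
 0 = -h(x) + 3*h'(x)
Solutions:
 h(x) = C1*exp(x/3)


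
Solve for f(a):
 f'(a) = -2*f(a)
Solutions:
 f(a) = C1*exp(-2*a)


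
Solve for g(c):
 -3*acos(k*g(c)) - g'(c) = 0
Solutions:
 Integral(1/acos(_y*k), (_y, g(c))) = C1 - 3*c


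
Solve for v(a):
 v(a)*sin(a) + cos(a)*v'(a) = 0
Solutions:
 v(a) = C1*cos(a)


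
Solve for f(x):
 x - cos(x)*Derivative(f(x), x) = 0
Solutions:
 f(x) = C1 + Integral(x/cos(x), x)


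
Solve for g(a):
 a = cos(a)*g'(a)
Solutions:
 g(a) = C1 + Integral(a/cos(a), a)


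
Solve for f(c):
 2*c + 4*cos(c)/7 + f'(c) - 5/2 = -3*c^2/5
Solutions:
 f(c) = C1 - c^3/5 - c^2 + 5*c/2 - 4*sin(c)/7


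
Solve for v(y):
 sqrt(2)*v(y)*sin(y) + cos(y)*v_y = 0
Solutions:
 v(y) = C1*cos(y)^(sqrt(2))


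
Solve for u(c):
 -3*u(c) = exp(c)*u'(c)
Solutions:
 u(c) = C1*exp(3*exp(-c))


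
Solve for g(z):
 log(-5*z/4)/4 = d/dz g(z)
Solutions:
 g(z) = C1 + z*log(-z)/4 + z*(-2*log(2) - 1 + log(5))/4


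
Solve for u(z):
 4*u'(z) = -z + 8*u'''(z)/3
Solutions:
 u(z) = C1 + C2*exp(-sqrt(6)*z/2) + C3*exp(sqrt(6)*z/2) - z^2/8


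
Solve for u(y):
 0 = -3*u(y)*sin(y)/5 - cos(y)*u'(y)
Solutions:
 u(y) = C1*cos(y)^(3/5)


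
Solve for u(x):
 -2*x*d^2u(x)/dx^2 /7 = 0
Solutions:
 u(x) = C1 + C2*x


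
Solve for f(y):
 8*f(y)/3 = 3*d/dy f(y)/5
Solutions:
 f(y) = C1*exp(40*y/9)


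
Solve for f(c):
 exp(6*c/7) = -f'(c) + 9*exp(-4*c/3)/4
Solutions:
 f(c) = C1 - 7*exp(6*c/7)/6 - 27*exp(-4*c/3)/16


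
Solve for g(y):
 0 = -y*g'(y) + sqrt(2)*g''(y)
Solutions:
 g(y) = C1 + C2*erfi(2^(1/4)*y/2)


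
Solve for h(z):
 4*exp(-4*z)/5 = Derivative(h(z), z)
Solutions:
 h(z) = C1 - exp(-4*z)/5


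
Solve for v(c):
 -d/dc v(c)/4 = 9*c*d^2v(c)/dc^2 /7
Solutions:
 v(c) = C1 + C2*c^(29/36)


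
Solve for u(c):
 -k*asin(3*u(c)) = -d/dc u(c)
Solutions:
 Integral(1/asin(3*_y), (_y, u(c))) = C1 + c*k


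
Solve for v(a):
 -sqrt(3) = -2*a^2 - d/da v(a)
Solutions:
 v(a) = C1 - 2*a^3/3 + sqrt(3)*a


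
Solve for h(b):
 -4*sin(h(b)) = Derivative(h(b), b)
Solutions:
 h(b) = -acos((-C1 - exp(8*b))/(C1 - exp(8*b))) + 2*pi
 h(b) = acos((-C1 - exp(8*b))/(C1 - exp(8*b)))


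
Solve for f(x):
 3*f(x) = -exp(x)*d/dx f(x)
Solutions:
 f(x) = C1*exp(3*exp(-x))


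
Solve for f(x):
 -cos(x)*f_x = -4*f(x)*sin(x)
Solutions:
 f(x) = C1/cos(x)^4


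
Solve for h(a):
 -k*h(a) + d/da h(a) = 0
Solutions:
 h(a) = C1*exp(a*k)


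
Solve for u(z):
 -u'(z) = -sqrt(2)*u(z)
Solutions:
 u(z) = C1*exp(sqrt(2)*z)


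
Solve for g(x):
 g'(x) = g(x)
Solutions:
 g(x) = C1*exp(x)


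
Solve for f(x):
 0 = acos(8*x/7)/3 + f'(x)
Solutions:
 f(x) = C1 - x*acos(8*x/7)/3 + sqrt(49 - 64*x^2)/24


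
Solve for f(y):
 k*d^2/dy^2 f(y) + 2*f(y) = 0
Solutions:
 f(y) = C1*exp(-sqrt(2)*y*sqrt(-1/k)) + C2*exp(sqrt(2)*y*sqrt(-1/k))


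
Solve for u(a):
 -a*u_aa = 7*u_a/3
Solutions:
 u(a) = C1 + C2/a^(4/3)


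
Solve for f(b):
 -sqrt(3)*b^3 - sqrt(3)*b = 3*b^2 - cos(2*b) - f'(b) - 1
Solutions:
 f(b) = C1 + sqrt(3)*b^4/4 + b^3 + sqrt(3)*b^2/2 - b - sin(2*b)/2


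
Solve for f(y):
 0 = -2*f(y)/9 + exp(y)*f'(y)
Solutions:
 f(y) = C1*exp(-2*exp(-y)/9)


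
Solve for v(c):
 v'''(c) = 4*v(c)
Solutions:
 v(c) = C3*exp(2^(2/3)*c) + (C1*sin(2^(2/3)*sqrt(3)*c/2) + C2*cos(2^(2/3)*sqrt(3)*c/2))*exp(-2^(2/3)*c/2)


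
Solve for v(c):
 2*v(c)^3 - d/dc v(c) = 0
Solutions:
 v(c) = -sqrt(2)*sqrt(-1/(C1 + 2*c))/2
 v(c) = sqrt(2)*sqrt(-1/(C1 + 2*c))/2


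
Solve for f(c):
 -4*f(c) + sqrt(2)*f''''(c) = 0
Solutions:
 f(c) = C1*exp(-2^(3/8)*c) + C2*exp(2^(3/8)*c) + C3*sin(2^(3/8)*c) + C4*cos(2^(3/8)*c)


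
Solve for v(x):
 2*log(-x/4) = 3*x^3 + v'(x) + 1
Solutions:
 v(x) = C1 - 3*x^4/4 + 2*x*log(-x) + x*(-3 - 4*log(2))


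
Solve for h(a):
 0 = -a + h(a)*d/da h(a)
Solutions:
 h(a) = -sqrt(C1 + a^2)
 h(a) = sqrt(C1 + a^2)


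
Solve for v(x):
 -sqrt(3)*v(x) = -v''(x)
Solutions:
 v(x) = C1*exp(-3^(1/4)*x) + C2*exp(3^(1/4)*x)


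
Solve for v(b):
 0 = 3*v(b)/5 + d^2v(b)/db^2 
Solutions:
 v(b) = C1*sin(sqrt(15)*b/5) + C2*cos(sqrt(15)*b/5)


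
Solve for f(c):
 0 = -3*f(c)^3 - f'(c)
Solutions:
 f(c) = -sqrt(2)*sqrt(-1/(C1 - 3*c))/2
 f(c) = sqrt(2)*sqrt(-1/(C1 - 3*c))/2


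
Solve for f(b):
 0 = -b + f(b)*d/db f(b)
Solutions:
 f(b) = -sqrt(C1 + b^2)
 f(b) = sqrt(C1 + b^2)


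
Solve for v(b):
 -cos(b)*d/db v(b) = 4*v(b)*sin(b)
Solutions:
 v(b) = C1*cos(b)^4


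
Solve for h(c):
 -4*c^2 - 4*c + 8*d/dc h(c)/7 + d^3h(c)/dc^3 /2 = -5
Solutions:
 h(c) = C1 + C2*sin(4*sqrt(7)*c/7) + C3*cos(4*sqrt(7)*c/7) + 7*c^3/6 + 7*c^2/4 - 119*c/16


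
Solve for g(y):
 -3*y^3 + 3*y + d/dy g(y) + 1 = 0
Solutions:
 g(y) = C1 + 3*y^4/4 - 3*y^2/2 - y


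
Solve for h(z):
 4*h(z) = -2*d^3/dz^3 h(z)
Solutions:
 h(z) = C3*exp(-2^(1/3)*z) + (C1*sin(2^(1/3)*sqrt(3)*z/2) + C2*cos(2^(1/3)*sqrt(3)*z/2))*exp(2^(1/3)*z/2)


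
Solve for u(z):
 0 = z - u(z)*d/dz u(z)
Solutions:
 u(z) = -sqrt(C1 + z^2)
 u(z) = sqrt(C1 + z^2)


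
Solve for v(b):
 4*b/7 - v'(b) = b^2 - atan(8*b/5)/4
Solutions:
 v(b) = C1 - b^3/3 + 2*b^2/7 + b*atan(8*b/5)/4 - 5*log(64*b^2 + 25)/64


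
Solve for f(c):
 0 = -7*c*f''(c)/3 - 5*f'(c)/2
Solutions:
 f(c) = C1 + C2/c^(1/14)


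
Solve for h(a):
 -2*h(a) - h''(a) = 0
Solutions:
 h(a) = C1*sin(sqrt(2)*a) + C2*cos(sqrt(2)*a)


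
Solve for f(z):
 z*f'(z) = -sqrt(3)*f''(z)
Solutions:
 f(z) = C1 + C2*erf(sqrt(2)*3^(3/4)*z/6)


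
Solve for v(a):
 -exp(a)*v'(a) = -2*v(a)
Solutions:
 v(a) = C1*exp(-2*exp(-a))


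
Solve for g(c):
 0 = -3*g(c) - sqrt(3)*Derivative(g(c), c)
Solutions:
 g(c) = C1*exp(-sqrt(3)*c)


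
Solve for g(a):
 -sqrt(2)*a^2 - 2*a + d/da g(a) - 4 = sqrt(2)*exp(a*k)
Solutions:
 g(a) = C1 + sqrt(2)*a^3/3 + a^2 + 4*a + sqrt(2)*exp(a*k)/k


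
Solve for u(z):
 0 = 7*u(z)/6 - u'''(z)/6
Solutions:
 u(z) = C3*exp(7^(1/3)*z) + (C1*sin(sqrt(3)*7^(1/3)*z/2) + C2*cos(sqrt(3)*7^(1/3)*z/2))*exp(-7^(1/3)*z/2)


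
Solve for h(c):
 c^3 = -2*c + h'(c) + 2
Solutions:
 h(c) = C1 + c^4/4 + c^2 - 2*c


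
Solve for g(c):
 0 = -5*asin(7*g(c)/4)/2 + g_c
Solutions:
 Integral(1/asin(7*_y/4), (_y, g(c))) = C1 + 5*c/2


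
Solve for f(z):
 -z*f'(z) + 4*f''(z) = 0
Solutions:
 f(z) = C1 + C2*erfi(sqrt(2)*z/4)


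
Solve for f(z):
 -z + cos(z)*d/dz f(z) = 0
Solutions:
 f(z) = C1 + Integral(z/cos(z), z)


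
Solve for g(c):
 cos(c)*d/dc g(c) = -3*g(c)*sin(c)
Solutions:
 g(c) = C1*cos(c)^3


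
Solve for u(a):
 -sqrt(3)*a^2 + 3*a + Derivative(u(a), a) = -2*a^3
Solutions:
 u(a) = C1 - a^4/2 + sqrt(3)*a^3/3 - 3*a^2/2


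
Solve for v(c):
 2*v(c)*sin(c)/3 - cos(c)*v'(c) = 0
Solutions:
 v(c) = C1/cos(c)^(2/3)


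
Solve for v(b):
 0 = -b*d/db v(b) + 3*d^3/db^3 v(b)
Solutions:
 v(b) = C1 + Integral(C2*airyai(3^(2/3)*b/3) + C3*airybi(3^(2/3)*b/3), b)


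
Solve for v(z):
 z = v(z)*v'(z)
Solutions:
 v(z) = -sqrt(C1 + z^2)
 v(z) = sqrt(C1 + z^2)


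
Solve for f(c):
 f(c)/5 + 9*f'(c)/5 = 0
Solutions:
 f(c) = C1*exp(-c/9)


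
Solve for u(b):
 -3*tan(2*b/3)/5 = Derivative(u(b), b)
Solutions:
 u(b) = C1 + 9*log(cos(2*b/3))/10


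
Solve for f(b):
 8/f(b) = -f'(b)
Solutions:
 f(b) = -sqrt(C1 - 16*b)
 f(b) = sqrt(C1 - 16*b)


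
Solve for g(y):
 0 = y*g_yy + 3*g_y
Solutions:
 g(y) = C1 + C2/y^2


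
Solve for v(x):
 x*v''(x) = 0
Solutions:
 v(x) = C1 + C2*x


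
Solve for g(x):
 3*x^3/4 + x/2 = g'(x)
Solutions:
 g(x) = C1 + 3*x^4/16 + x^2/4


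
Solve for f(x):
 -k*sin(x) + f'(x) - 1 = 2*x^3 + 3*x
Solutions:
 f(x) = C1 - k*cos(x) + x^4/2 + 3*x^2/2 + x


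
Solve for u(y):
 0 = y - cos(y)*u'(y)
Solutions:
 u(y) = C1 + Integral(y/cos(y), y)


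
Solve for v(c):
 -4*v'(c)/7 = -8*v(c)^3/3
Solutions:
 v(c) = -sqrt(6)*sqrt(-1/(C1 + 14*c))/2
 v(c) = sqrt(6)*sqrt(-1/(C1 + 14*c))/2


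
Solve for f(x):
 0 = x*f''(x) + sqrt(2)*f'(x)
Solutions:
 f(x) = C1 + C2*x^(1 - sqrt(2))


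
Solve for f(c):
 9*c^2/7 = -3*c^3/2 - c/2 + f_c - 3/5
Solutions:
 f(c) = C1 + 3*c^4/8 + 3*c^3/7 + c^2/4 + 3*c/5


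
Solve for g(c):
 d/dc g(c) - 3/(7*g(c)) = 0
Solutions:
 g(c) = -sqrt(C1 + 42*c)/7
 g(c) = sqrt(C1 + 42*c)/7


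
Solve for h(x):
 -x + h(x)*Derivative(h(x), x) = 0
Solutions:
 h(x) = -sqrt(C1 + x^2)
 h(x) = sqrt(C1 + x^2)


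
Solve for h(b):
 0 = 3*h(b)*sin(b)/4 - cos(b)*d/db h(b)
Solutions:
 h(b) = C1/cos(b)^(3/4)


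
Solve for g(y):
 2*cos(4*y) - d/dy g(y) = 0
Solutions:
 g(y) = C1 + sin(4*y)/2


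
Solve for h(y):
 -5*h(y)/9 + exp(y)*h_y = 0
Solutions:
 h(y) = C1*exp(-5*exp(-y)/9)


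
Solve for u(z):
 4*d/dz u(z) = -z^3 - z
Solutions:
 u(z) = C1 - z^4/16 - z^2/8


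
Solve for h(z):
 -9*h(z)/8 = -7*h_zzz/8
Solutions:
 h(z) = C3*exp(21^(2/3)*z/7) + (C1*sin(3*3^(1/6)*7^(2/3)*z/14) + C2*cos(3*3^(1/6)*7^(2/3)*z/14))*exp(-21^(2/3)*z/14)


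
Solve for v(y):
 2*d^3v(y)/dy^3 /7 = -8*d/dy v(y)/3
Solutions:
 v(y) = C1 + C2*sin(2*sqrt(21)*y/3) + C3*cos(2*sqrt(21)*y/3)


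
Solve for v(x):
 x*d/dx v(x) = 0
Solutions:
 v(x) = C1


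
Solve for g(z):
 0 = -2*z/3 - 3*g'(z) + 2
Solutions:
 g(z) = C1 - z^2/9 + 2*z/3


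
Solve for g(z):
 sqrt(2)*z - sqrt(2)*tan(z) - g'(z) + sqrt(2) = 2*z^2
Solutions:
 g(z) = C1 - 2*z^3/3 + sqrt(2)*z^2/2 + sqrt(2)*z + sqrt(2)*log(cos(z))


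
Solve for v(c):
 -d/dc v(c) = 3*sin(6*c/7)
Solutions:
 v(c) = C1 + 7*cos(6*c/7)/2


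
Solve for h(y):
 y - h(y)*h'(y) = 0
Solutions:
 h(y) = -sqrt(C1 + y^2)
 h(y) = sqrt(C1 + y^2)


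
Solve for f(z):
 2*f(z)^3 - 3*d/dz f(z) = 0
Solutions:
 f(z) = -sqrt(6)*sqrt(-1/(C1 + 2*z))/2
 f(z) = sqrt(6)*sqrt(-1/(C1 + 2*z))/2


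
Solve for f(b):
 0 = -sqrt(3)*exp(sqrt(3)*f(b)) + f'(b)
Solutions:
 f(b) = sqrt(3)*(2*log(-1/(C1 + sqrt(3)*b)) - log(3))/6


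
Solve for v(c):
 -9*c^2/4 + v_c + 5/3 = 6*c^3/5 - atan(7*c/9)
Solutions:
 v(c) = C1 + 3*c^4/10 + 3*c^3/4 - c*atan(7*c/9) - 5*c/3 + 9*log(49*c^2 + 81)/14


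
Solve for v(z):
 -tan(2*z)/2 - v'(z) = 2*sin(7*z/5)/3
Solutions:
 v(z) = C1 + log(cos(2*z))/4 + 10*cos(7*z/5)/21


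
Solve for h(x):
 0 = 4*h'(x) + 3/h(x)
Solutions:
 h(x) = -sqrt(C1 - 6*x)/2
 h(x) = sqrt(C1 - 6*x)/2


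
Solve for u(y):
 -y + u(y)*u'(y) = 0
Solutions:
 u(y) = -sqrt(C1 + y^2)
 u(y) = sqrt(C1 + y^2)


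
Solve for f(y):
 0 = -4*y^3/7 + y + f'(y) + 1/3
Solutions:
 f(y) = C1 + y^4/7 - y^2/2 - y/3


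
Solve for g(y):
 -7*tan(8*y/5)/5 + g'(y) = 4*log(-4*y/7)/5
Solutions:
 g(y) = C1 + 4*y*log(-y)/5 - 4*y*log(7)/5 - 4*y/5 + 8*y*log(2)/5 - 7*log(cos(8*y/5))/8


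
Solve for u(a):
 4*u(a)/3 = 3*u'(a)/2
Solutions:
 u(a) = C1*exp(8*a/9)


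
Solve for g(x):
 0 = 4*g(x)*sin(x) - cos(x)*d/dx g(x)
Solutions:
 g(x) = C1/cos(x)^4


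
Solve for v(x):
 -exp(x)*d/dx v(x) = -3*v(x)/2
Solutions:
 v(x) = C1*exp(-3*exp(-x)/2)


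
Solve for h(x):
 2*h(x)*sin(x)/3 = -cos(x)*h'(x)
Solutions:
 h(x) = C1*cos(x)^(2/3)


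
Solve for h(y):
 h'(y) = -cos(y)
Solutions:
 h(y) = C1 - sin(y)


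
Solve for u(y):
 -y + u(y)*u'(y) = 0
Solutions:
 u(y) = -sqrt(C1 + y^2)
 u(y) = sqrt(C1 + y^2)


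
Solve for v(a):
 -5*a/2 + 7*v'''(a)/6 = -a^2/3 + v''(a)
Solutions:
 v(a) = C1 + C2*a + C3*exp(6*a/7) + a^4/36 - 31*a^3/108 - 217*a^2/216


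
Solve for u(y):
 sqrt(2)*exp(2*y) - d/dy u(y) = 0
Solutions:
 u(y) = C1 + sqrt(2)*exp(2*y)/2
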